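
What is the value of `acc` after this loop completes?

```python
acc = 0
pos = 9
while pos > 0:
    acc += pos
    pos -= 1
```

Let's trace through this code step by step.

Initialize: acc = 0
Initialize: pos = 9
Entering loop: while pos > 0:
After iteration 1: acc = 9, pos = 8
After iteration 2: acc = 17, pos = 7
After iteration 3: acc = 24, pos = 6
After iteration 4: acc = 30, pos = 5
After iteration 5: acc = 35, pos = 4
After iteration 6: acc = 39, pos = 3
After iteration 7: acc = 42, pos = 2
After iteration 8: acc = 44, pos = 1
After iteration 9: acc = 45, pos = 0
Loop ends.

Final answer: 45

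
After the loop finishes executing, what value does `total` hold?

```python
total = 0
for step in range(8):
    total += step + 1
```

Let's trace through this code step by step.

Initialize: total = 0
Entering loop: for step in range(8):
After iteration 1: step = 0, total = 1
After iteration 2: step = 1, total = 3
After iteration 3: step = 2, total = 6
After iteration 4: step = 3, total = 10
After iteration 5: step = 4, total = 15
After iteration 6: step = 5, total = 21
After iteration 7: step = 6, total = 28
After iteration 8: step = 7, total = 36
Loop ends.

Final answer: 36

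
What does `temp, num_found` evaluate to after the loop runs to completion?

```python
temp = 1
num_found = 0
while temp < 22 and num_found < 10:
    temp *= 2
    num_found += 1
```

Let's trace through this code step by step.

Initialize: temp = 1
Initialize: num_found = 0
Entering loop: while temp < 22 and num_found < 10:
After iteration 1: temp = 2, num_found = 1
After iteration 2: temp = 4, num_found = 2
After iteration 3: temp = 8, num_found = 3
After iteration 4: temp = 16, num_found = 4
After iteration 5: temp = 32, num_found = 5
Loop ends.

Final answer: 32, 5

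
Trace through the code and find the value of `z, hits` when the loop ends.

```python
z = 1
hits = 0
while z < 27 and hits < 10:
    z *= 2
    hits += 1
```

Let's trace through this code step by step.

Initialize: z = 1
Initialize: hits = 0
Entering loop: while z < 27 and hits < 10:
After iteration 1: z = 2, hits = 1
After iteration 2: z = 4, hits = 2
After iteration 3: z = 8, hits = 3
After iteration 4: z = 16, hits = 4
After iteration 5: z = 32, hits = 5
Loop ends.

Final answer: 32, 5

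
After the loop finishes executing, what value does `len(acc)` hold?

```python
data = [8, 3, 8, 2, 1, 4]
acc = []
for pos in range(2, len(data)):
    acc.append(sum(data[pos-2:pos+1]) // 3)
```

Let's trace through this code step by step.

Initialize: data = [8, 3, 8, 2, 1, 4]
Initialize: acc = []
Entering loop: for pos in range(2, len(data)):
After iteration 1: pos = 2, acc = [6]
After iteration 2: pos = 3, acc = [6, 4]
After iteration 3: pos = 4, acc = [6, 4, 3]
After iteration 4: pos = 5, acc = [6, 4, 3, 2]
Loop ends.
len(acc) = 4

Final answer: 4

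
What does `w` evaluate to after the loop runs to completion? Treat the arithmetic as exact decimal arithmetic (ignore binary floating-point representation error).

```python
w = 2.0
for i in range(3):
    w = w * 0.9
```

Let's trace through this code step by step.

Initialize: w = 2.0
Entering loop: for i in range(3):
After iteration 1: i = 0, w = 1.8
After iteration 2: i = 1, w = 1.62
After iteration 3: i = 2, w = 1.458
Loop ends.

Final answer: 1.458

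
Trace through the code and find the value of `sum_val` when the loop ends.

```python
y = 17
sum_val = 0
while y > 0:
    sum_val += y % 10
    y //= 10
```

Let's trace through this code step by step.

Initialize: y = 17
Initialize: sum_val = 0
Entering loop: while y > 0:
After iteration 1: y = 1, sum_val = 7
After iteration 2: y = 0, sum_val = 8
Loop ends.

Final answer: 8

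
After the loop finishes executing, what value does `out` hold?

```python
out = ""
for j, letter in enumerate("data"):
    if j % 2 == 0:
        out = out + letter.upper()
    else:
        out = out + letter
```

Let's trace through this code step by step.

Initialize: out = ''
Entering loop: for j, letter in enumerate("data"):
After iteration 1: j = 0, letter = 'd', out = 'D'
After iteration 2: j = 1, letter = 'a', out = 'Da'
After iteration 3: j = 2, letter = 't', out = 'DaT'
After iteration 4: j = 3, letter = 'a', out = 'DaTa'
Loop ends.

Final answer: 'DaTa'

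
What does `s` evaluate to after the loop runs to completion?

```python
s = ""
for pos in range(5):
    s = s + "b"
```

Let's trace through this code step by step.

Initialize: s = ''
Entering loop: for pos in range(5):
After iteration 1: pos = 0, s = 'b'
After iteration 2: pos = 1, s = 'bb'
After iteration 3: pos = 2, s = 'bbb'
After iteration 4: pos = 3, s = 'bbbb'
After iteration 5: pos = 4, s = 'bbbbb'
Loop ends.

Final answer: 'bbbbb'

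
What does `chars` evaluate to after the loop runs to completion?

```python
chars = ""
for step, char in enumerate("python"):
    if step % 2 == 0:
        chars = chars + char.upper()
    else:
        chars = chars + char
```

Let's trace through this code step by step.

Initialize: chars = ''
Entering loop: for step, char in enumerate("python"):
After iteration 1: step = 0, char = 'p', chars = 'P'
After iteration 2: step = 1, char = 'y', chars = 'Py'
After iteration 3: step = 2, char = 't', chars = 'PyT'
After iteration 4: step = 3, char = 'h', chars = 'PyTh'
After iteration 5: step = 4, char = 'o', chars = 'PyThO'
After iteration 6: step = 5, char = 'n', chars = 'PyThOn'
Loop ends.

Final answer: 'PyThOn'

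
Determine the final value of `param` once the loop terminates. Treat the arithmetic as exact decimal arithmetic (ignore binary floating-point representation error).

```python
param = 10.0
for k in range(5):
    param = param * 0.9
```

Let's trace through this code step by step.

Initialize: param = 10.0
Entering loop: for k in range(5):
After iteration 1: k = 0, param = 9.0
After iteration 2: k = 1, param = 8.1
After iteration 3: k = 2, param = 7.29
After iteration 4: k = 3, param = 6.561
After iteration 5: k = 4, param = 5.9049
Loop ends.

Final answer: 5.9049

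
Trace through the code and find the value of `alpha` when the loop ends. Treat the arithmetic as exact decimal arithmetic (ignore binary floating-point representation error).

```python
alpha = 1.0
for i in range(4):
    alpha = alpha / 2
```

Let's trace through this code step by step.

Initialize: alpha = 1.0
Entering loop: for i in range(4):
After iteration 1: i = 0, alpha = 0.5
After iteration 2: i = 1, alpha = 0.25
After iteration 3: i = 2, alpha = 0.125
After iteration 4: i = 3, alpha = 0.0625
Loop ends.

Final answer: 0.0625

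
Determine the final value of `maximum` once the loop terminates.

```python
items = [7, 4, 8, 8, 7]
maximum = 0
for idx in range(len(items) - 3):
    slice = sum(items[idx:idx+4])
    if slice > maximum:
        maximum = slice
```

Let's trace through this code step by step.

Initialize: items = [7, 4, 8, 8, 7]
Initialize: maximum = 0
Entering loop: for idx in range(len(items) - 3):
After iteration 1: idx = 0, maximum = 27
After iteration 2: idx = 1, maximum = 27
Loop ends.

Final answer: 27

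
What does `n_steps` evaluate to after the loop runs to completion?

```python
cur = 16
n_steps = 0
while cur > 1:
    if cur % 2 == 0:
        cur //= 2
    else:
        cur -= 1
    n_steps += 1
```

Let's trace through this code step by step.

Initialize: cur = 16
Initialize: n_steps = 0
Entering loop: while cur > 1:
After iteration 1: cur = 8, n_steps = 1
After iteration 2: cur = 4, n_steps = 2
After iteration 3: cur = 2, n_steps = 3
After iteration 4: cur = 1, n_steps = 4
Loop ends.

Final answer: 4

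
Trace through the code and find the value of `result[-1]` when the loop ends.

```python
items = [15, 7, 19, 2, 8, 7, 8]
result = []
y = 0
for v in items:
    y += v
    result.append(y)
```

Let's trace through this code step by step.

Initialize: items = [15, 7, 19, 2, 8, 7, 8]
Initialize: result = []
Initialize: y = 0
Entering loop: for v in items:
After iteration 1: v = 15, result = [15], y = 15
After iteration 2: v = 7, result = [15, 22], y = 22
After iteration 3: v = 19, result = [15, 22, 41], y = 41
After iteration 4: v = 2, result = [15, 22, 41, 43], y = 43
After iteration 5: v = 8, result = [15, 22, 41, 43, 51], y = 51
After iteration 6: v = 7, result = [15, 22, 41, 43, 51, 58], y = 58
After iteration 7: v = 8, result = [15, 22, 41, 43, 51, 58, 66], y = 66
Loop ends.
result[-1] = 66

Final answer: 66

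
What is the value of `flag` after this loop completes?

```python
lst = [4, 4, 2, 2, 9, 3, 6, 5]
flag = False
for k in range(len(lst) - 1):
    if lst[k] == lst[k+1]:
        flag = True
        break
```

Let's trace through this code step by step.

Initialize: lst = [4, 4, 2, 2, 9, 3, 6, 5]
Initialize: flag = False
Entering loop: for k in range(len(lst) - 1):
After iteration 1: k = 0, flag = True
Loop ends.

Final answer: True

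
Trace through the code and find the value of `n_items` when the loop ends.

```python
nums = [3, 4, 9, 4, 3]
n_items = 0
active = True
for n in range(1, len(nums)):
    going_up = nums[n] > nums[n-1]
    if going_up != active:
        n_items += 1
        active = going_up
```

Let's trace through this code step by step.

Initialize: nums = [3, 4, 9, 4, 3]
Initialize: n_items = 0
Initialize: active = True
Entering loop: for n in range(1, len(nums)):
After iteration 1: n = 1, n_items = 0, active = True, going_up = True
After iteration 2: n = 2, n_items = 0, active = True, going_up = True
After iteration 3: n = 3, n_items = 1, active = False, going_up = False
After iteration 4: n = 4, n_items = 1, active = False, going_up = False
Loop ends.

Final answer: 1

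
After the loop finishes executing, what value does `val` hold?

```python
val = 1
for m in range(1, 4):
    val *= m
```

Let's trace through this code step by step.

Initialize: val = 1
Entering loop: for m in range(1, 4):
After iteration 1: m = 1, val = 1
After iteration 2: m = 2, val = 2
After iteration 3: m = 3, val = 6
Loop ends.

Final answer: 6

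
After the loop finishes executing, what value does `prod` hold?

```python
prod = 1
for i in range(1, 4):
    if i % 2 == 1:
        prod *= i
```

Let's trace through this code step by step.

Initialize: prod = 1
Entering loop: for i in range(1, 4):
After iteration 1: i = 1, prod = 1
After iteration 2: i = 2, prod = 1
After iteration 3: i = 3, prod = 3
Loop ends.

Final answer: 3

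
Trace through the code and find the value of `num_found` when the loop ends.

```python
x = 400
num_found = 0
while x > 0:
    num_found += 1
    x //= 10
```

Let's trace through this code step by step.

Initialize: x = 400
Initialize: num_found = 0
Entering loop: while x > 0:
After iteration 1: x = 40, num_found = 1
After iteration 2: x = 4, num_found = 2
After iteration 3: x = 0, num_found = 3
Loop ends.

Final answer: 3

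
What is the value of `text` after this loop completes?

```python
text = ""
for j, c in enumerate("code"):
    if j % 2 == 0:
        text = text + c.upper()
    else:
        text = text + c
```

Let's trace through this code step by step.

Initialize: text = ''
Entering loop: for j, c in enumerate("code"):
After iteration 1: j = 0, c = 'c', text = 'C'
After iteration 2: j = 1, c = 'o', text = 'Co'
After iteration 3: j = 2, c = 'd', text = 'CoD'
After iteration 4: j = 3, c = 'e', text = 'CoDe'
Loop ends.

Final answer: 'CoDe'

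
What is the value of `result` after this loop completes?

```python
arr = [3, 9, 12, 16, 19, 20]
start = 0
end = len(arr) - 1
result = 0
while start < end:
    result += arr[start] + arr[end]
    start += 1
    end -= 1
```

Let's trace through this code step by step.

Initialize: arr = [3, 9, 12, 16, 19, 20]
Initialize: start = 0
Initialize: end = 5
Initialize: result = 0
Entering loop: while start < end:
After iteration 1: start = 1, end = 4, result = 23
After iteration 2: start = 2, end = 3, result = 51
After iteration 3: start = 3, end = 2, result = 79
Loop ends.

Final answer: 79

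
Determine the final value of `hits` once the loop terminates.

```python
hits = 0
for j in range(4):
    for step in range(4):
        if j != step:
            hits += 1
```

Let's trace through this code step by step.

Initialize: hits = 0
Entering loop: for j in range(4):
After iteration 1: j = 0, hits = 3
After iteration 2: j = 1, hits = 6
After iteration 3: j = 2, hits = 9
After iteration 4: j = 3, hits = 12
Loop ends.

Final answer: 12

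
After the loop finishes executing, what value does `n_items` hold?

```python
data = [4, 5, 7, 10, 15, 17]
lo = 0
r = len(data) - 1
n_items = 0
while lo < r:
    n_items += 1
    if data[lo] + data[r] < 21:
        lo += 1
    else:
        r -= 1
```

Let's trace through this code step by step.

Initialize: data = [4, 5, 7, 10, 15, 17]
Initialize: lo = 0
Initialize: r = 5
Initialize: n_items = 0
Entering loop: while lo < r:
After iteration 1: lo = 0, r = 4, n_items = 1
After iteration 2: lo = 1, r = 4, n_items = 2
After iteration 3: lo = 2, r = 4, n_items = 3
After iteration 4: lo = 2, r = 3, n_items = 4
After iteration 5: lo = 3, r = 3, n_items = 5
Loop ends.

Final answer: 5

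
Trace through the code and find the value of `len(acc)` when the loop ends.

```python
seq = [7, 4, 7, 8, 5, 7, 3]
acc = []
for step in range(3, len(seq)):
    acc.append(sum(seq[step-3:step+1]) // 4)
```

Let's trace through this code step by step.

Initialize: seq = [7, 4, 7, 8, 5, 7, 3]
Initialize: acc = []
Entering loop: for step in range(3, len(seq)):
After iteration 1: step = 3, acc = [6]
After iteration 2: step = 4, acc = [6, 6]
After iteration 3: step = 5, acc = [6, 6, 6]
After iteration 4: step = 6, acc = [6, 6, 6, 5]
Loop ends.
len(acc) = 4

Final answer: 4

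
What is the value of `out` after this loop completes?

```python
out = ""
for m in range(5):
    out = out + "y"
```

Let's trace through this code step by step.

Initialize: out = ''
Entering loop: for m in range(5):
After iteration 1: m = 0, out = 'y'
After iteration 2: m = 1, out = 'yy'
After iteration 3: m = 2, out = 'yyy'
After iteration 4: m = 3, out = 'yyyy'
After iteration 5: m = 4, out = 'yyyyy'
Loop ends.

Final answer: 'yyyyy'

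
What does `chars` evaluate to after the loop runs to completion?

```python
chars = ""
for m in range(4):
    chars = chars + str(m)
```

Let's trace through this code step by step.

Initialize: chars = ''
Entering loop: for m in range(4):
After iteration 1: m = 0, chars = '0'
After iteration 2: m = 1, chars = '01'
After iteration 3: m = 2, chars = '012'
After iteration 4: m = 3, chars = '0123'
Loop ends.

Final answer: '0123'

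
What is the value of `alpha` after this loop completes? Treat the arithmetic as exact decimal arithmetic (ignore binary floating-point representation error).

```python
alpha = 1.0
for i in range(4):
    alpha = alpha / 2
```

Let's trace through this code step by step.

Initialize: alpha = 1.0
Entering loop: for i in range(4):
After iteration 1: i = 0, alpha = 0.5
After iteration 2: i = 1, alpha = 0.25
After iteration 3: i = 2, alpha = 0.125
After iteration 4: i = 3, alpha = 0.0625
Loop ends.

Final answer: 0.0625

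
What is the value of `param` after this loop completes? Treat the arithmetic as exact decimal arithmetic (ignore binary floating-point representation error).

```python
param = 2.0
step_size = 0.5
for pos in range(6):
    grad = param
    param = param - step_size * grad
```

Let's trace through this code step by step.

Initialize: param = 2.0
Initialize: step_size = 0.5
Entering loop: for pos in range(6):
After iteration 1: pos = 0, param = 1.0, grad = 2.0
After iteration 2: pos = 1, param = 0.5, grad = 1.0
After iteration 3: pos = 2, param = 0.25, grad = 0.5
After iteration 4: pos = 3, param = 0.125, grad = 0.25
After iteration 5: pos = 4, param = 0.0625, grad = 0.125
After iteration 6: pos = 5, param = 0.03125, grad = 0.0625
Loop ends.

Final answer: 0.03125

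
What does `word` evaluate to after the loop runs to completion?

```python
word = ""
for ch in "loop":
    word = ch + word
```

Let's trace through this code step by step.

Initialize: word = ''
Entering loop: for ch in "loop":
After iteration 1: ch = 'l', word = 'l'
After iteration 2: ch = 'o', word = 'ol'
After iteration 3: ch = 'o', word = 'ool'
After iteration 4: ch = 'p', word = 'pool'
Loop ends.

Final answer: 'pool'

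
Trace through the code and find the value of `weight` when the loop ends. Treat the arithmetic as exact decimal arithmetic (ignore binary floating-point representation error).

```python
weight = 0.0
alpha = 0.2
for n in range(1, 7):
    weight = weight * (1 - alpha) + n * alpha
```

Let's trace through this code step by step.

Initialize: weight = 0.0
Initialize: alpha = 0.2
Entering loop: for n in range(1, 7):
After iteration 1: n = 1, weight = 0.2
After iteration 2: n = 2, weight = 0.56
After iteration 3: n = 3, weight = 1.048
After iteration 4: n = 4, weight = 1.6384
After iteration 5: n = 5, weight = 2.31072
After iteration 6: n = 6, weight = 3.048576
Loop ends.

Final answer: 3.048576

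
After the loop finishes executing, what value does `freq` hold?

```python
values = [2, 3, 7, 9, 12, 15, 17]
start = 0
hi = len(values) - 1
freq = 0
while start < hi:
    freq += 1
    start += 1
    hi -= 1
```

Let's trace through this code step by step.

Initialize: values = [2, 3, 7, 9, 12, 15, 17]
Initialize: start = 0
Initialize: hi = 6
Initialize: freq = 0
Entering loop: while start < hi:
After iteration 1: start = 1, hi = 5, freq = 1
After iteration 2: start = 2, hi = 4, freq = 2
After iteration 3: start = 3, hi = 3, freq = 3
Loop ends.

Final answer: 3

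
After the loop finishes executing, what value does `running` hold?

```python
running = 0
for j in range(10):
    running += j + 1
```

Let's trace through this code step by step.

Initialize: running = 0
Entering loop: for j in range(10):
After iteration 1: j = 0, running = 1
After iteration 2: j = 1, running = 3
After iteration 3: j = 2, running = 6
After iteration 4: j = 3, running = 10
After iteration 5: j = 4, running = 15
After iteration 6: j = 5, running = 21
After iteration 7: j = 6, running = 28
After iteration 8: j = 7, running = 36
After iteration 9: j = 8, running = 45
After iteration 10: j = 9, running = 55
Loop ends.

Final answer: 55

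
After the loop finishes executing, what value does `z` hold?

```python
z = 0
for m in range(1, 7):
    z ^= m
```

Let's trace through this code step by step.

Initialize: z = 0
Entering loop: for m in range(1, 7):
After iteration 1: m = 1, z = 1
After iteration 2: m = 2, z = 3
After iteration 3: m = 3, z = 0
After iteration 4: m = 4, z = 4
After iteration 5: m = 5, z = 1
After iteration 6: m = 6, z = 7
Loop ends.

Final answer: 7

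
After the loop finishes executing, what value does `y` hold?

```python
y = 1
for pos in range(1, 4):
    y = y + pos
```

Let's trace through this code step by step.

Initialize: y = 1
Entering loop: for pos in range(1, 4):
After iteration 1: pos = 1, y = 2
After iteration 2: pos = 2, y = 4
After iteration 3: pos = 3, y = 7
Loop ends.

Final answer: 7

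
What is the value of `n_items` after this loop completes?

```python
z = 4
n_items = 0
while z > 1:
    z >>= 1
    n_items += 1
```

Let's trace through this code step by step.

Initialize: z = 4
Initialize: n_items = 0
Entering loop: while z > 1:
After iteration 1: z = 2, n_items = 1
After iteration 2: z = 1, n_items = 2
Loop ends.

Final answer: 2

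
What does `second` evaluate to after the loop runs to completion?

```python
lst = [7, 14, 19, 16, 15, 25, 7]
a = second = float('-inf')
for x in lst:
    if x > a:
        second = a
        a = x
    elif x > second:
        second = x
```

Let's trace through this code step by step.

Initialize: lst = [7, 14, 19, 16, 15, 25, 7]
Initialize: a = -inf
Initialize: second = -inf
Entering loop: for x in lst:
After iteration 1: x = 7, a = 7, second = -inf
After iteration 2: x = 14, a = 14, second = 7
After iteration 3: x = 19, a = 19, second = 14
After iteration 4: x = 16, a = 19, second = 16
After iteration 5: x = 15, a = 19, second = 16
After iteration 6: x = 25, a = 25, second = 19
After iteration 7: x = 7, a = 25, second = 19
Loop ends.

Final answer: 19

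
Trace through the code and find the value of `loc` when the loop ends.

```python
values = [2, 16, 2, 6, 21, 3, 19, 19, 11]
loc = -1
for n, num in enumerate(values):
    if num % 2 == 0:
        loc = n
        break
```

Let's trace through this code step by step.

Initialize: values = [2, 16, 2, 6, 21, 3, 19, 19, 11]
Initialize: loc = -1
Entering loop: for n, num in enumerate(values):
After iteration 1: n = 0, num = 2, loc = 0
Loop ends.

Final answer: 0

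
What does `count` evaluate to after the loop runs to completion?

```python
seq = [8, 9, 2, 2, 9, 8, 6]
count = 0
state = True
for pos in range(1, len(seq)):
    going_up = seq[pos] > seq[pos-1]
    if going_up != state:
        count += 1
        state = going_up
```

Let's trace through this code step by step.

Initialize: seq = [8, 9, 2, 2, 9, 8, 6]
Initialize: count = 0
Initialize: state = True
Entering loop: for pos in range(1, len(seq)):
After iteration 1: pos = 1, count = 0, state = True, going_up = True
After iteration 2: pos = 2, count = 1, state = False, going_up = False
After iteration 3: pos = 3, count = 1, state = False, going_up = False
After iteration 4: pos = 4, count = 2, state = True, going_up = True
After iteration 5: pos = 5, count = 3, state = False, going_up = False
After iteration 6: pos = 6, count = 3, state = False, going_up = False
Loop ends.

Final answer: 3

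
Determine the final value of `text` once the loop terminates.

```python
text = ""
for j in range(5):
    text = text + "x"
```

Let's trace through this code step by step.

Initialize: text = ''
Entering loop: for j in range(5):
After iteration 1: j = 0, text = 'x'
After iteration 2: j = 1, text = 'xx'
After iteration 3: j = 2, text = 'xxx'
After iteration 4: j = 3, text = 'xxxx'
After iteration 5: j = 4, text = 'xxxxx'
Loop ends.

Final answer: 'xxxxx'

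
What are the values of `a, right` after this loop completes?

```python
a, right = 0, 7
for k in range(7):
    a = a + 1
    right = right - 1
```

Let's trace through this code step by step.

Initialize: a = 0
Initialize: right = 7
Entering loop: for k in range(7):
After iteration 1: k = 0, a = 1, right = 6
After iteration 2: k = 1, a = 2, right = 5
After iteration 3: k = 2, a = 3, right = 4
After iteration 4: k = 3, a = 4, right = 3
After iteration 5: k = 4, a = 5, right = 2
After iteration 6: k = 5, a = 6, right = 1
After iteration 7: k = 6, a = 7, right = 0
Loop ends.

Final answer: 7, 0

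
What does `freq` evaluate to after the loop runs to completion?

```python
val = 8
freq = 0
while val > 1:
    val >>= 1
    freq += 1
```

Let's trace through this code step by step.

Initialize: val = 8
Initialize: freq = 0
Entering loop: while val > 1:
After iteration 1: val = 4, freq = 1
After iteration 2: val = 2, freq = 2
After iteration 3: val = 1, freq = 3
Loop ends.

Final answer: 3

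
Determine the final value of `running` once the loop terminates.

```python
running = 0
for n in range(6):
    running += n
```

Let's trace through this code step by step.

Initialize: running = 0
Entering loop: for n in range(6):
After iteration 1: n = 0, running = 0
After iteration 2: n = 1, running = 1
After iteration 3: n = 2, running = 3
After iteration 4: n = 3, running = 6
After iteration 5: n = 4, running = 10
After iteration 6: n = 5, running = 15
Loop ends.

Final answer: 15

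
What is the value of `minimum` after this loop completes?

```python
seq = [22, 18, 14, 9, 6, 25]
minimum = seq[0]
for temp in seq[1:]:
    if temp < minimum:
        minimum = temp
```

Let's trace through this code step by step.

Initialize: seq = [22, 18, 14, 9, 6, 25]
Initialize: minimum = 22
Entering loop: for temp in seq[1:]:
After iteration 1: temp = 18, minimum = 18
After iteration 2: temp = 14, minimum = 14
After iteration 3: temp = 9, minimum = 9
After iteration 4: temp = 6, minimum = 6
After iteration 5: temp = 25, minimum = 6
Loop ends.

Final answer: 6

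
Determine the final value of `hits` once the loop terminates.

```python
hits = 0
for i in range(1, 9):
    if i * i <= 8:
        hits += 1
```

Let's trace through this code step by step.

Initialize: hits = 0
Entering loop: for i in range(1, 9):
After iteration 1: i = 1, hits = 1
After iteration 2: i = 2, hits = 2
After iteration 3: i = 3, hits = 2
After iteration 4: i = 4, hits = 2
After iteration 5: i = 5, hits = 2
After iteration 6: i = 6, hits = 2
After iteration 7: i = 7, hits = 2
After iteration 8: i = 8, hits = 2
Loop ends.

Final answer: 2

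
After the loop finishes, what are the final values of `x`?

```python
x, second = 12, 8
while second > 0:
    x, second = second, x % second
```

Let's trace through this code step by step.

Initialize: x = 12
Initialize: second = 8
Entering loop: while second > 0:
After iteration 1: x = 8, second = 4
After iteration 2: x = 4, second = 0
Loop ends.

Final answer: 4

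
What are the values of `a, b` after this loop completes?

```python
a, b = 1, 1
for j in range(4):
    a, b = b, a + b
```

Let's trace through this code step by step.

Initialize: a = 1
Initialize: b = 1
Entering loop: for j in range(4):
After iteration 1: j = 0, a = 1, b = 2
After iteration 2: j = 1, a = 2, b = 3
After iteration 3: j = 2, a = 3, b = 5
After iteration 4: j = 3, a = 5, b = 8
Loop ends.

Final answer: 5, 8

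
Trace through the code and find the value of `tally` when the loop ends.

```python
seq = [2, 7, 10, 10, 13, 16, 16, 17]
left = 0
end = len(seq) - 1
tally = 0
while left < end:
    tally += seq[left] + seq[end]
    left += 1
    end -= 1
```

Let's trace through this code step by step.

Initialize: seq = [2, 7, 10, 10, 13, 16, 16, 17]
Initialize: left = 0
Initialize: end = 7
Initialize: tally = 0
Entering loop: while left < end:
After iteration 1: left = 1, end = 6, tally = 19
After iteration 2: left = 2, end = 5, tally = 42
After iteration 3: left = 3, end = 4, tally = 68
After iteration 4: left = 4, end = 3, tally = 91
Loop ends.

Final answer: 91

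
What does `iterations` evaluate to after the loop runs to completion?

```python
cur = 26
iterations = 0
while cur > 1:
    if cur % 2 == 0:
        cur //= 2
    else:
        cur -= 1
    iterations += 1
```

Let's trace through this code step by step.

Initialize: cur = 26
Initialize: iterations = 0
Entering loop: while cur > 1:
After iteration 1: cur = 13, iterations = 1
After iteration 2: cur = 12, iterations = 2
After iteration 3: cur = 6, iterations = 3
After iteration 4: cur = 3, iterations = 4
After iteration 5: cur = 2, iterations = 5
After iteration 6: cur = 1, iterations = 6
Loop ends.

Final answer: 6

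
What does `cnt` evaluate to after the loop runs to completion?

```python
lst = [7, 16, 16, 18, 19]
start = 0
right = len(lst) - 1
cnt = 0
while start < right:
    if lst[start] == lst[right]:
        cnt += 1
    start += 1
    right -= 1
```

Let's trace through this code step by step.

Initialize: lst = [7, 16, 16, 18, 19]
Initialize: start = 0
Initialize: right = 4
Initialize: cnt = 0
Entering loop: while start < right:
After iteration 1: start = 1, right = 3, cnt = 0
After iteration 2: start = 2, right = 2, cnt = 0
Loop ends.

Final answer: 0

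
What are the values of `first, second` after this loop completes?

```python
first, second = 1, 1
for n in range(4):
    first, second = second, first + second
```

Let's trace through this code step by step.

Initialize: first = 1
Initialize: second = 1
Entering loop: for n in range(4):
After iteration 1: n = 0, first = 1, second = 2
After iteration 2: n = 1, first = 2, second = 3
After iteration 3: n = 2, first = 3, second = 5
After iteration 4: n = 3, first = 5, second = 8
Loop ends.

Final answer: 5, 8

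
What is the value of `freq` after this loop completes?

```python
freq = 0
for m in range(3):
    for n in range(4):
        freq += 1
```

Let's trace through this code step by step.

Initialize: freq = 0
Entering loop: for m in range(3):
After iteration 1: m = 0, freq = 4
After iteration 2: m = 1, freq = 8
After iteration 3: m = 2, freq = 12
Loop ends.

Final answer: 12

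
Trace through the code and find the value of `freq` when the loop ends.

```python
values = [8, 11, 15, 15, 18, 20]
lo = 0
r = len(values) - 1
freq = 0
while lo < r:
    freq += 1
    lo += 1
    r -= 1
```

Let's trace through this code step by step.

Initialize: values = [8, 11, 15, 15, 18, 20]
Initialize: lo = 0
Initialize: r = 5
Initialize: freq = 0
Entering loop: while lo < r:
After iteration 1: lo = 1, r = 4, freq = 1
After iteration 2: lo = 2, r = 3, freq = 2
After iteration 3: lo = 3, r = 2, freq = 3
Loop ends.

Final answer: 3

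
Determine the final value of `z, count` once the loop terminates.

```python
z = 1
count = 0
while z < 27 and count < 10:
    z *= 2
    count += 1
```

Let's trace through this code step by step.

Initialize: z = 1
Initialize: count = 0
Entering loop: while z < 27 and count < 10:
After iteration 1: z = 2, count = 1
After iteration 2: z = 4, count = 2
After iteration 3: z = 8, count = 3
After iteration 4: z = 16, count = 4
After iteration 5: z = 32, count = 5
Loop ends.

Final answer: 32, 5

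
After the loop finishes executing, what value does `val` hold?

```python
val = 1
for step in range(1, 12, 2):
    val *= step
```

Let's trace through this code step by step.

Initialize: val = 1
Entering loop: for step in range(1, 12, 2):
After iteration 1: step = 1, val = 1
After iteration 2: step = 3, val = 3
After iteration 3: step = 5, val = 15
After iteration 4: step = 7, val = 105
After iteration 5: step = 9, val = 945
After iteration 6: step = 11, val = 10395
Loop ends.

Final answer: 10395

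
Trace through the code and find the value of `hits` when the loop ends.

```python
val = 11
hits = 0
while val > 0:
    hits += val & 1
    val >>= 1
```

Let's trace through this code step by step.

Initialize: val = 11
Initialize: hits = 0
Entering loop: while val > 0:
After iteration 1: val = 5, hits = 1
After iteration 2: val = 2, hits = 2
After iteration 3: val = 1, hits = 2
After iteration 4: val = 0, hits = 3
Loop ends.

Final answer: 3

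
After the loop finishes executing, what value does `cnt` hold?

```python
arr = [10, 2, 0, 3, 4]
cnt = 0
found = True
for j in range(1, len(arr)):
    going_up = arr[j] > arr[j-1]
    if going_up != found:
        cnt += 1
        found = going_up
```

Let's trace through this code step by step.

Initialize: arr = [10, 2, 0, 3, 4]
Initialize: cnt = 0
Initialize: found = True
Entering loop: for j in range(1, len(arr)):
After iteration 1: j = 1, cnt = 1, found = False, going_up = False
After iteration 2: j = 2, cnt = 1, found = False, going_up = False
After iteration 3: j = 3, cnt = 2, found = True, going_up = True
After iteration 4: j = 4, cnt = 2, found = True, going_up = True
Loop ends.

Final answer: 2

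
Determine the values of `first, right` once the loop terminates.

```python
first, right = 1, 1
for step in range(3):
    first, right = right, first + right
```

Let's trace through this code step by step.

Initialize: first = 1
Initialize: right = 1
Entering loop: for step in range(3):
After iteration 1: step = 0, first = 1, right = 2
After iteration 2: step = 1, first = 2, right = 3
After iteration 3: step = 2, first = 3, right = 5
Loop ends.

Final answer: 3, 5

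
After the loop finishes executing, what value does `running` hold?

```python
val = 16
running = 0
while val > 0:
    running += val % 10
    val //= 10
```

Let's trace through this code step by step.

Initialize: val = 16
Initialize: running = 0
Entering loop: while val > 0:
After iteration 1: val = 1, running = 6
After iteration 2: val = 0, running = 7
Loop ends.

Final answer: 7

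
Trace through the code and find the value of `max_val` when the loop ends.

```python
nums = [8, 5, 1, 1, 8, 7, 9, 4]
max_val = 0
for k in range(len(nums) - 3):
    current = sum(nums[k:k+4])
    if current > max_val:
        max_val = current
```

Let's trace through this code step by step.

Initialize: nums = [8, 5, 1, 1, 8, 7, 9, 4]
Initialize: max_val = 0
Entering loop: for k in range(len(nums) - 3):
After iteration 1: k = 0, max_val = 15, current = 15
After iteration 2: k = 1, max_val = 15, current = 15
After iteration 3: k = 2, max_val = 17, current = 17
After iteration 4: k = 3, max_val = 25, current = 25
After iteration 5: k = 4, max_val = 28, current = 28
Loop ends.

Final answer: 28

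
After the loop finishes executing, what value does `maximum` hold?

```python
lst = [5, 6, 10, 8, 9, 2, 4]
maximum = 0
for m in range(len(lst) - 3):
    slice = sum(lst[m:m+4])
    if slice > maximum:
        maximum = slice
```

Let's trace through this code step by step.

Initialize: lst = [5, 6, 10, 8, 9, 2, 4]
Initialize: maximum = 0
Entering loop: for m in range(len(lst) - 3):
After iteration 1: m = 0, maximum = 29, slice = 29
After iteration 2: m = 1, maximum = 33, slice = 33
After iteration 3: m = 2, maximum = 33, slice = 29
After iteration 4: m = 3, maximum = 33, slice = 23
Loop ends.

Final answer: 33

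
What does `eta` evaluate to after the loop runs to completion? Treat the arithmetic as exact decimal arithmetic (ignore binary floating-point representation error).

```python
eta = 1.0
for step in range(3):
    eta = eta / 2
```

Let's trace through this code step by step.

Initialize: eta = 1.0
Entering loop: for step in range(3):
After iteration 1: step = 0, eta = 0.5
After iteration 2: step = 1, eta = 0.25
After iteration 3: step = 2, eta = 0.125
Loop ends.

Final answer: 0.125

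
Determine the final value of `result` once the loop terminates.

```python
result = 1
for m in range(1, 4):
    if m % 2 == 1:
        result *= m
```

Let's trace through this code step by step.

Initialize: result = 1
Entering loop: for m in range(1, 4):
After iteration 1: m = 1, result = 1
After iteration 2: m = 2, result = 1
After iteration 3: m = 3, result = 3
Loop ends.

Final answer: 3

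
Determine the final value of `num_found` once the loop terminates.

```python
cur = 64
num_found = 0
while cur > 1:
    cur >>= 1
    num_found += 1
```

Let's trace through this code step by step.

Initialize: cur = 64
Initialize: num_found = 0
Entering loop: while cur > 1:
After iteration 1: cur = 32, num_found = 1
After iteration 2: cur = 16, num_found = 2
After iteration 3: cur = 8, num_found = 3
After iteration 4: cur = 4, num_found = 4
After iteration 5: cur = 2, num_found = 5
After iteration 6: cur = 1, num_found = 6
Loop ends.

Final answer: 6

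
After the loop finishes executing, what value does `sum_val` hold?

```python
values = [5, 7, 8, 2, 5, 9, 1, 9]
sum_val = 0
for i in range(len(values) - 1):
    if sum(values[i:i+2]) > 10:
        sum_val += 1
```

Let's trace through this code step by step.

Initialize: values = [5, 7, 8, 2, 5, 9, 1, 9]
Initialize: sum_val = 0
Entering loop: for i in range(len(values) - 1):
After iteration 1: i = 0, sum_val = 1
After iteration 2: i = 1, sum_val = 2
After iteration 3: i = 2, sum_val = 2
After iteration 4: i = 3, sum_val = 2
After iteration 5: i = 4, sum_val = 3
After iteration 6: i = 5, sum_val = 3
After iteration 7: i = 6, sum_val = 3
Loop ends.

Final answer: 3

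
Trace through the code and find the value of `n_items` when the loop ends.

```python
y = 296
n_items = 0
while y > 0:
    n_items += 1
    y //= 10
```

Let's trace through this code step by step.

Initialize: y = 296
Initialize: n_items = 0
Entering loop: while y > 0:
After iteration 1: y = 29, n_items = 1
After iteration 2: y = 2, n_items = 2
After iteration 3: y = 0, n_items = 3
Loop ends.

Final answer: 3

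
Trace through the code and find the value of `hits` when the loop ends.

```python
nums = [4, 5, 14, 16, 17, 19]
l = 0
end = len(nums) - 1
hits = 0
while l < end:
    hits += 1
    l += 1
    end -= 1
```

Let's trace through this code step by step.

Initialize: nums = [4, 5, 14, 16, 17, 19]
Initialize: l = 0
Initialize: end = 5
Initialize: hits = 0
Entering loop: while l < end:
After iteration 1: l = 1, end = 4, hits = 1
After iteration 2: l = 2, end = 3, hits = 2
After iteration 3: l = 3, end = 2, hits = 3
Loop ends.

Final answer: 3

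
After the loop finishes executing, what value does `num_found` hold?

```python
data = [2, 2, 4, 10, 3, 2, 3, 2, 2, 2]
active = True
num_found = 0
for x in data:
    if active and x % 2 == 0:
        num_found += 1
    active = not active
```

Let's trace through this code step by step.

Initialize: data = [2, 2, 4, 10, 3, 2, 3, 2, 2, 2]
Initialize: active = True
Initialize: num_found = 0
Entering loop: for x in data:
After iteration 1: x = 2, active = False, num_found = 1
After iteration 2: x = 2, active = True, num_found = 1
After iteration 3: x = 4, active = False, num_found = 2
After iteration 4: x = 10, active = True, num_found = 2
After iteration 5: x = 3, active = False, num_found = 2
After iteration 6: x = 2, active = True, num_found = 2
After iteration 7: x = 3, active = False, num_found = 2
After iteration 8: x = 2, active = True, num_found = 2
After iteration 9: x = 2, active = False, num_found = 3
After iteration 10: x = 2, active = True, num_found = 3
Loop ends.

Final answer: 3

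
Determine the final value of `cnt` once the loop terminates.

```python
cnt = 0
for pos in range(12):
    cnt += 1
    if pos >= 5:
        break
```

Let's trace through this code step by step.

Initialize: cnt = 0
Entering loop: for pos in range(12):
After iteration 1: pos = 0, cnt = 1
After iteration 2: pos = 1, cnt = 2
After iteration 3: pos = 2, cnt = 3
After iteration 4: pos = 3, cnt = 4
After iteration 5: pos = 4, cnt = 5
After iteration 6: pos = 5, cnt = 6
Loop ends.

Final answer: 6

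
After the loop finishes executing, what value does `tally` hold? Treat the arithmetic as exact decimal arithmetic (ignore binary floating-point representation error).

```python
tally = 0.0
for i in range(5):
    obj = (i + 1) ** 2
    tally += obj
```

Let's trace through this code step by step.

Initialize: tally = 0.0
Entering loop: for i in range(5):
After iteration 1: i = 0, tally = 1.0, obj = 1
After iteration 2: i = 1, tally = 5.0, obj = 4
After iteration 3: i = 2, tally = 14.0, obj = 9
After iteration 4: i = 3, tally = 30.0, obj = 16
After iteration 5: i = 4, tally = 55.0, obj = 25
Loop ends.

Final answer: 55.0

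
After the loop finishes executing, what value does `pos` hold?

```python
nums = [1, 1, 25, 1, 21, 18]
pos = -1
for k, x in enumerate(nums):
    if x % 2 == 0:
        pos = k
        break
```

Let's trace through this code step by step.

Initialize: nums = [1, 1, 25, 1, 21, 18]
Initialize: pos = -1
Entering loop: for k, x in enumerate(nums):
After iteration 1: k = 0, x = 1, pos = -1
After iteration 2: k = 1, x = 1, pos = -1
After iteration 3: k = 2, x = 25, pos = -1
After iteration 4: k = 3, x = 1, pos = -1
After iteration 5: k = 4, x = 21, pos = -1
After iteration 6: k = 5, x = 18, pos = 5
Loop ends.

Final answer: 5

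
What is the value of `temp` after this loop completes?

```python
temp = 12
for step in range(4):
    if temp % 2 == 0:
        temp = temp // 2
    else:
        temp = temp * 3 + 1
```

Let's trace through this code step by step.

Initialize: temp = 12
Entering loop: for step in range(4):
After iteration 1: step = 0, temp = 6
After iteration 2: step = 1, temp = 3
After iteration 3: step = 2, temp = 10
After iteration 4: step = 3, temp = 5
Loop ends.

Final answer: 5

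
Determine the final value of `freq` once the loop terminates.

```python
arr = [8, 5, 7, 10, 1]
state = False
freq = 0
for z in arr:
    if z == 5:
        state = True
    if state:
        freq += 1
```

Let's trace through this code step by step.

Initialize: arr = [8, 5, 7, 10, 1]
Initialize: state = False
Initialize: freq = 0
Entering loop: for z in arr:
After iteration 1: z = 8, state = False, freq = 0
After iteration 2: z = 5, state = True, freq = 1
After iteration 3: z = 7, state = True, freq = 2
After iteration 4: z = 10, state = True, freq = 3
After iteration 5: z = 1, state = True, freq = 4
Loop ends.

Final answer: 4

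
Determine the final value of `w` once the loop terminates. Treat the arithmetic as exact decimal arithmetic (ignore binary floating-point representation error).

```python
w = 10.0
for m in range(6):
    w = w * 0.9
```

Let's trace through this code step by step.

Initialize: w = 10.0
Entering loop: for m in range(6):
After iteration 1: m = 0, w = 9.0
After iteration 2: m = 1, w = 8.1
After iteration 3: m = 2, w = 7.29
After iteration 4: m = 3, w = 6.561
After iteration 5: m = 4, w = 5.9049
After iteration 6: m = 5, w = 5.31441
Loop ends.

Final answer: 5.31441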